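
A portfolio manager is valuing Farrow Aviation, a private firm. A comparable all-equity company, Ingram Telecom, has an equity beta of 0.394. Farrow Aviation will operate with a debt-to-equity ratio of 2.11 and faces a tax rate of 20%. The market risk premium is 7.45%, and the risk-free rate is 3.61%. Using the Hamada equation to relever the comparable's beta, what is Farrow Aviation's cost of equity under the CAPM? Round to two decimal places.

11.50%

β_L = β_U × [1 + (1 − t)(D/E)] = 0.394 × [1 + (1 − 0.20) × 2.11]
    = 0.394 × [1 + 0.80 × 2.11] = 0.394 × 2.6880 = 1.0591
E(R) = R_f + β_L × MRP = 3.61% + 1.0591 × 7.45% = 11.50%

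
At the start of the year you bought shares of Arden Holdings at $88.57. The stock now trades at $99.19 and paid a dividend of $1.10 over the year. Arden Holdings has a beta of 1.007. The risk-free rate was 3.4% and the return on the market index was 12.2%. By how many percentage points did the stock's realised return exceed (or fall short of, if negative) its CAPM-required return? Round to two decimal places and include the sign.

Realised HPR = (P1 + D1 − P0) / P0 = (99.19 + 1.10 − 88.57) / 88.57 = 11.72 / 88.57 = 13.2325%
MRP = 12.2% − 3.4% = 8.80%
CAPM required = R_f + β·MRP = 3.4% + 1.007 × 8.8% = 12.2616%
α = realised − required = 13.2325% − 12.2616% = +0.97%

+0.97%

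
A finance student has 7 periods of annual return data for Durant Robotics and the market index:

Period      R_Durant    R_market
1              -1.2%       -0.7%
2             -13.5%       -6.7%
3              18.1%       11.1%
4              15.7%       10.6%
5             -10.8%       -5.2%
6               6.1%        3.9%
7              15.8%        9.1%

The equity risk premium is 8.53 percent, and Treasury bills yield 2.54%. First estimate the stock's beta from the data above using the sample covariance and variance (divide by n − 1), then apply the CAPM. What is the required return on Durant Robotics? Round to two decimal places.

Mean R_i = (-1.2 − 13.5 + 18.1 + 15.7 − 10.8 + 6.1 + 15.8) / 7 = 4.3143%
Mean R_m = (-0.7 − 6.7 + 11.1 + 10.6 − 5.2 + 3.9 + 9.1) / 7 = 3.1571%
Σ(R_i − R̄_i)(R_m − R̄_m) = 587.0043  ⇒  Cov = 587.0043 / 6 = 97.8341
Σ(R_m − R̄_m)² = 336.2371  ⇒  Var(R_m) = 336.2371 / 6 = 56.0395
β = Cov / Var(R_m) = 97.8341 / 56.0395 = 1.7458
E(R) = R_f + β × MRP = 2.54% + 1.7458 × 8.53% = 17.43%

17.43%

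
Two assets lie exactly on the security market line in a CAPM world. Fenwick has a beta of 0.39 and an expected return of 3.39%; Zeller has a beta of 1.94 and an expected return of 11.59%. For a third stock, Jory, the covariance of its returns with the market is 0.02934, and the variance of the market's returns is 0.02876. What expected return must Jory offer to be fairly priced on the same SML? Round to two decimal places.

MRP = (11.59% − 3.39%) / (1.94 − 0.39) = 5.2903%
R_f = 3.39% − 0.39 × 5.2903% = 1.3268%
β_Jory = Cov / Var(R_m) = 0.02934 / 0.02876 = 1.0202
E(R_Jory) = R_f + β × MRP = 1.3268% + 1.0202 × 5.2903% = 6.72%

6.72%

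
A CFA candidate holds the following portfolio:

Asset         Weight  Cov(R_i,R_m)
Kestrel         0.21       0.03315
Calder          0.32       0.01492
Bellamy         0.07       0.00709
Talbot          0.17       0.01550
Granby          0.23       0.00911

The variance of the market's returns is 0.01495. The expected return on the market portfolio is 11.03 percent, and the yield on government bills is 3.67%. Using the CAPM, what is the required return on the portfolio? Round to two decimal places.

12.02%

β_Kestrel = 0.03315 / 0.01495 = 2.2174
β_Calder = 0.01492 / 0.01495 = 0.9980
β_Bellamy = 0.00709 / 0.01495 = 0.4742
β_Talbot = 0.01550 / 0.01495 = 1.0368
β_Granby = 0.00911 / 0.01495 = 0.6094
β_P = Σ w_i β_i = 0.21×2.2174 + 0.32×0.9980 + 0.07×0.4742 + 0.17×1.0368 + 0.23×0.6094 = 1.1346
MRP = 11.03% − 3.67% = 7.36%
E(R_P) = R_f + β_P × MRP = 3.67% + 1.1346 × 7.36% = 12.02%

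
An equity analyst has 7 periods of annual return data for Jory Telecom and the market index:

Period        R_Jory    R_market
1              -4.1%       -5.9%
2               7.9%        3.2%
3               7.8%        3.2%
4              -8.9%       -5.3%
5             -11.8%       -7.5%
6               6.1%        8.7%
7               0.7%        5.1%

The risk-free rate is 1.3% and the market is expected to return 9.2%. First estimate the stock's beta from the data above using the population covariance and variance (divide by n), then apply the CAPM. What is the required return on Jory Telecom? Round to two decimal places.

10.06%

Mean R_i = (-4.1 + 7.9 + 7.8 − 8.9 − 11.8 + 6.1 + 0.7) / 7 = -0.3286%
Mean R_m = (-5.9 + 3.2 + 3.2 − 5.3 − 7.5 + 8.7 + 5.1) / 7 = 0.2143%
Σ(R_i − R̄_i)(R_m − R̄_m) = 267.2329  ⇒  Cov = 267.2329 / 7 = 38.1761
Σ(R_m − R̄_m)² = 241.0086  ⇒  Var(R_m) = 241.0086 / 7 = 34.4298
β = Cov / Var(R_m) = 38.1761 / 34.4298 = 1.1088
MRP = 9.2% − 1.3% = 7.90%
E(R) = R_f + β × MRP = 1.3% + 1.1088 × 7.9% = 10.06%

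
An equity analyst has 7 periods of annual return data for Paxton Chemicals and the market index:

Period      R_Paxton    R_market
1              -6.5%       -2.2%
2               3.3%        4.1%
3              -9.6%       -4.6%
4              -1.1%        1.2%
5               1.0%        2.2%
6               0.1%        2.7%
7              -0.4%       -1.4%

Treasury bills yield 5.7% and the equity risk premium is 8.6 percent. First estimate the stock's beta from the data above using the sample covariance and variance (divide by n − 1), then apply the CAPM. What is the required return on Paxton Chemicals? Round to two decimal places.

Mean R_i = (-6.5 + 3.3 − 9.6 − 1.1 + 1.0 + 0.1 − 0.4) / 7 = -1.8857%
Mean R_m = (-2.2 + 4.1 − 4.6 + 1.2 + 2.2 + 2.7 − 1.4) / 7 = 0.2857%
Σ(R_i − R̄_i)(R_m − R̄_m) = 77.4714  ⇒  Cov = 77.4714 / 6 = 12.9119
Σ(R_m − R̄_m)² = 57.7686  ⇒  Var(R_m) = 57.7686 / 6 = 9.6281
β = Cov / Var(R_m) = 12.9119 / 9.6281 = 1.3411
E(R) = R_f + β × MRP = 5.7% + 1.3411 × 8.6% = 17.23%

17.23%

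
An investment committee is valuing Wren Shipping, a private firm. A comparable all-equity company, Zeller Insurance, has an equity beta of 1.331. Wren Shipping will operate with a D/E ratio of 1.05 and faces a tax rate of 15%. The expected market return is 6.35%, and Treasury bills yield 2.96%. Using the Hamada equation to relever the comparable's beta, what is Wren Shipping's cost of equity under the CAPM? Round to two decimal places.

11.50%

β_L = β_U × [1 + (1 − t)(D/E)] = 1.331 × [1 + (1 − 0.15) × 1.05]
    = 1.331 × [1 + 0.85 × 1.05] = 1.331 × 1.8925 = 2.5189
MRP = 6.35% − 2.96% = 3.39%
E(R) = R_f + β_L × MRP = 2.96% + 2.5189 × 3.39% = 11.50%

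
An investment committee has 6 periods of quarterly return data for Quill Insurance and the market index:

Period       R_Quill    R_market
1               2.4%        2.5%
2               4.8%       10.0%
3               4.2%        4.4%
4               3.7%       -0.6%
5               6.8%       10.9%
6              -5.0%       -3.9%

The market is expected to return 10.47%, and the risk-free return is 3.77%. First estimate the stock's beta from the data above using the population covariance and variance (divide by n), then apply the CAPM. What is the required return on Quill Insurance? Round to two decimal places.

Mean R_i = (2.4 + 4.8 + 4.2 + 3.7 + 6.8 − 5.0) / 6 = 2.8167%
Mean R_m = (2.5 + 10.0 + 4.4 − 0.6 + 10.9 − 3.9) / 6 = 3.8833%
Σ(R_i − R̄_i)(R_m − R̄_m) = 98.2517  ⇒  Cov = 98.2517 / 6 = 16.3753
Σ(R_m − R̄_m)² = 169.5083  ⇒  Var(R_m) = 169.5083 / 6 = 28.2514
β = Cov / Var(R_m) = 16.3753 / 28.2514 = 0.5796
MRP = 10.47% − 3.77% = 6.70%
E(R) = R_f + β × MRP = 3.77% + 0.5796 × 6.70% = 7.65%

7.65%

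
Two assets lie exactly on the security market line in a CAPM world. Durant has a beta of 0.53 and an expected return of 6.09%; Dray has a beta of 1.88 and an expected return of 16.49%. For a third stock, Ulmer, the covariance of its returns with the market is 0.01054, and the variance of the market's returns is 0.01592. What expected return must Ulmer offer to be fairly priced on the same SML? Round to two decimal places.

7.11%

MRP = (16.49% − 6.09%) / (1.88 − 0.53) = 7.7037%
R_f = 6.09% − 0.53 × 7.7037% = 2.0070%
β_Ulmer = Cov / Var(R_m) = 0.01054 / 0.01592 = 0.6621
E(R_Ulmer) = R_f + β × MRP = 2.0070% + 0.6621 × 7.7037% = 7.11%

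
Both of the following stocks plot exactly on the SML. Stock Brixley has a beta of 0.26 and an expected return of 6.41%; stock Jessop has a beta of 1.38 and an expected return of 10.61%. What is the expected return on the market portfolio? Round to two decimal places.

9.19%

Both satisfy E(R) = R_f + β·MRP, so the slope of the SML is
MRP = (10.61% − 6.41%) / (1.38 − 0.26) = 4.20% / 1.12 = 3.7500%
R_f = E(R_Brixley) − β_Brixley·MRP = 6.41% − 0.26 × 3.7500% = 5.4350%
E(R_m) = R_f + MRP = 5.4350% + 3.7500% = 9.19%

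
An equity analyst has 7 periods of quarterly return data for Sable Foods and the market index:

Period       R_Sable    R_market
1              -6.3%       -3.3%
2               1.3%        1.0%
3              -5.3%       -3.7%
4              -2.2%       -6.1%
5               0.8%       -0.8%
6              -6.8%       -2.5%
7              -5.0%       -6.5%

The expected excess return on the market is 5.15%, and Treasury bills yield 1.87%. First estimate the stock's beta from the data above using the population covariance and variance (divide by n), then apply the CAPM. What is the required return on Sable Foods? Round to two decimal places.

5.48%

Mean R_i = (-6.3 + 1.3 − 5.3 − 2.2 + 0.8 − 6.8 − 5.0) / 7 = -3.3571%
Mean R_m = (-3.3 + 1.0 − 3.7 − 6.1 − 0.8 − 2.5 − 6.5) / 7 = -3.1286%
Σ(R_i − R̄_i)(R_m − R̄_m) = 30.4586  ⇒  Cov = 30.4586 / 7 = 4.3512
Σ(R_m − R̄_m)² = 43.4143  ⇒  Var(R_m) = 43.4143 / 7 = 6.2020
β = Cov / Var(R_m) = 4.3512 / 6.2020 = 0.7016
E(R) = R_f + β × MRP = 1.87% + 0.7016 × 5.15% = 5.48%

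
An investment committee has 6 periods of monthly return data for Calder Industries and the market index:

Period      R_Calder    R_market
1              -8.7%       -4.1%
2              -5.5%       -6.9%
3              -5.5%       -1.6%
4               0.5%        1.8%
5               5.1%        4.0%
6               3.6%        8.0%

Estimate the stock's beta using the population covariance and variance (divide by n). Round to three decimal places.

0.898

Mean R_i = (-8.7 − 5.5 − 5.5 + 0.5 + 5.1 + 3.6) / 6 = -1.7500%
Mean R_m = (-4.1 − 6.9 − 1.6 + 1.8 + 4.0 + 8.0) / 6 = 0.2000%
Σ(R_i − R̄_i)(R_m − R̄_m) = 134.6200  ⇒  Cov = 134.6200 / 6 = 22.4367
Σ(R_m − R̄_m)² = 149.9800  ⇒  Var(R_m) = 149.9800 / 6 = 24.9967
β = Cov / Var(R_m) = 22.4367 / 24.9967 = 0.8976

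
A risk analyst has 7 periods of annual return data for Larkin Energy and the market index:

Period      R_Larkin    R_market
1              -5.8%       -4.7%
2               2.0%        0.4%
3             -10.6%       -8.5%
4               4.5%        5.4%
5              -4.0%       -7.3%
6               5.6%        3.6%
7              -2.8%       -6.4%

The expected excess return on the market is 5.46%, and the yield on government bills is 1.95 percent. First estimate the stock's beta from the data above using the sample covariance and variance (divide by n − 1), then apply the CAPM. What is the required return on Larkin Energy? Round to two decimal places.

Mean R_i = (-5.8 + 2.0 − 10.6 + 4.5 − 4.0 + 5.6 − 2.8) / 7 = -1.5857%
Mean R_m = (-4.7 + 0.4 − 8.5 + 5.4 − 7.3 + 3.6 − 6.4) / 7 = -2.5000%
Σ(R_i − R̄_i)(R_m − R̄_m) = 181.9900  ⇒  Cov = 181.9900 / 6 = 30.3317
Σ(R_m − R̄_m)² = 187.1200  ⇒  Var(R_m) = 187.1200 / 6 = 31.1867
β = Cov / Var(R_m) = 30.3317 / 31.1867 = 0.9726
E(R) = R_f + β × MRP = 1.95% + 0.9726 × 5.46% = 7.26%

7.26%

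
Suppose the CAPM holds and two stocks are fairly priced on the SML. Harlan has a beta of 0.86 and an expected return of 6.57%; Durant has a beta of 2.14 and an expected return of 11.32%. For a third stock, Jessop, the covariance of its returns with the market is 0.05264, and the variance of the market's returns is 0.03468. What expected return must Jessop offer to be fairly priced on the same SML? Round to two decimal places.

MRP = (11.32% − 6.57%) / (2.14 − 0.86) = 3.7109%
R_f = 6.57% − 0.86 × 3.7109% = 3.3786%
β_Jessop = Cov / Var(R_m) = 0.05264 / 0.03468 = 1.5179
E(R_Jessop) = R_f + β × MRP = 3.3786% + 1.5179 × 3.7109% = 9.01%

9.01%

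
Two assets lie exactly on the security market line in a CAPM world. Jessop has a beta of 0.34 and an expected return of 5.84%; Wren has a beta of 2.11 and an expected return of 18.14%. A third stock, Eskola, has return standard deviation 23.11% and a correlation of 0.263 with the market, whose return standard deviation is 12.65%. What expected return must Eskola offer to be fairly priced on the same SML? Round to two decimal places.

MRP = (18.14% − 5.84%) / (2.11 − 0.34) = 6.9492%
R_f = 5.84% − 0.34 × 6.9492% = 3.4773%
β_Eskola = ρ·σ_i/σ_m = 0.263 × 23.11 / 12.65 = 0.4805
E(R_Eskola) = R_f + β × MRP = 3.4773% + 0.4805 × 6.9492% = 6.82%

6.82%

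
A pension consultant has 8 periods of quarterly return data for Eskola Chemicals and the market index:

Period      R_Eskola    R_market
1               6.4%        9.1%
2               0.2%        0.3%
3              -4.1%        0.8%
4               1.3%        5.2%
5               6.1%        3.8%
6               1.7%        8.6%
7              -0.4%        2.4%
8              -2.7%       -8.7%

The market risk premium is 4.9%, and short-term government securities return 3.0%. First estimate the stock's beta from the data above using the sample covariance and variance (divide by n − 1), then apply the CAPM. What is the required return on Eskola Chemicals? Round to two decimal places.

Mean R_i = (6.4 + 0.2 − 4.1 + 1.3 + 6.1 + 1.7 − 0.4 − 2.7) / 8 = 1.0625%
Mean R_m = (9.1 + 0.3 + 0.8 + 5.2 + 3.8 + 8.6 + 2.4 − 8.7) / 8 = 2.6875%
Σ(R_i − R̄_i)(R_m − R̄_m) = 99.2663  ⇒  Cov = 99.2663 / 7 = 14.1809
Σ(R_m − R̄_m)² = 222.6488  ⇒  Var(R_m) = 222.6488 / 7 = 31.8070
β = Cov / Var(R_m) = 14.1809 / 31.8070 = 0.4458
E(R) = R_f + β × MRP = 3.0% + 0.4458 × 4.9% = 5.18%

5.18%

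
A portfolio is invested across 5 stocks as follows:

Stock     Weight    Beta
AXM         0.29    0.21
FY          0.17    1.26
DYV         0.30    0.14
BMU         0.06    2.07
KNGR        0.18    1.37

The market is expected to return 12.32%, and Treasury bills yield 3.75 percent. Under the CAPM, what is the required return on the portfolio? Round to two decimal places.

β_P = Σ w_i β_i = 0.29×0.21 + 0.17×1.26 + 0.30×0.14 + 0.06×2.07 + 0.18×1.37 = 0.6879
MRP = 12.32% − 3.75% = 8.57%
E(R_P) = R_f + β_P × MRP = 3.75% + 0.6879 × 8.57% = 9.65%

9.65%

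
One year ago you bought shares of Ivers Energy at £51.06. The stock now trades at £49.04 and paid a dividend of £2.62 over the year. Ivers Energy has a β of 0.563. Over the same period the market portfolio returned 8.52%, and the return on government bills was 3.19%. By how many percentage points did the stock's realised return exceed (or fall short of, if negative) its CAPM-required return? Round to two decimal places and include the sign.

-5.02%

Realised HPR = (P1 + D1 − P0) / P0 = (49.04 + 2.62 − 51.06) / 51.06 = 0.60 / 51.06 = 1.1751%
MRP = 8.52% − 3.19% = 5.33%
CAPM required = R_f + β·MRP = 3.19% + 0.563 × 5.33% = 6.19079%
α = realised − required = 1.1751% − 6.19079% = -5.02%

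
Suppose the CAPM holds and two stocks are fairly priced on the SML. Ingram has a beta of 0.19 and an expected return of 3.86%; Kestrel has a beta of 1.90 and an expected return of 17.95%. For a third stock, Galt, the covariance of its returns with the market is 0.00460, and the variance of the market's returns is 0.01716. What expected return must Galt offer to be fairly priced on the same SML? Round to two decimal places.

4.50%

MRP = (17.95% − 3.86%) / (1.90 − 0.19) = 8.2398%
R_f = 3.86% − 0.19 × 8.2398% = 2.2944%
β_Galt = Cov / Var(R_m) = 0.00460 / 0.01716 = 0.2681
E(R_Galt) = R_f + β × MRP = 2.2944% + 0.2681 × 8.2398% = 4.50%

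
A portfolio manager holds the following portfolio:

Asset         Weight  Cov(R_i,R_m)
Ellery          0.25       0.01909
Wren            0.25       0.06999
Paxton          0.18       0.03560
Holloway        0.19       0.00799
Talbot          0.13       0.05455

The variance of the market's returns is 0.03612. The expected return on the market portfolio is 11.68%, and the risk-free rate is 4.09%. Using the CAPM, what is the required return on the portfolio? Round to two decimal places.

β_Ellery = 0.01909 / 0.03612 = 0.5285
β_Wren = 0.06999 / 0.03612 = 1.9377
β_Paxton = 0.03560 / 0.03612 = 0.9856
β_Holloway = 0.00799 / 0.03612 = 0.2212
β_Talbot = 0.05455 / 0.03612 = 1.5102
β_P = Σ w_i β_i = 0.25×0.5285 + 0.25×1.9377 + 0.18×0.9856 + 0.19×0.2212 + 0.13×1.5102 = 1.0323
MRP = 11.68% − 4.09% = 7.59%
E(R_P) = R_f + β_P × MRP = 4.09% + 1.0323 × 7.59% = 11.93%

11.93%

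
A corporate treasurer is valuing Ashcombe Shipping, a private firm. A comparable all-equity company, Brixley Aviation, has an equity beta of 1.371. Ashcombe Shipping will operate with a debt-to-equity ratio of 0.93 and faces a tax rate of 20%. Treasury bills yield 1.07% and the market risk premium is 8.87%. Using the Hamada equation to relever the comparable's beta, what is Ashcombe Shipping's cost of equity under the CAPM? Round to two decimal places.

β_L = β_U × [1 + (1 − t)(D/E)] = 1.371 × [1 + (1 − 0.20) × 0.93]
    = 1.371 × [1 + 0.80 × 0.93] = 1.371 × 1.7440 = 2.3910
E(R) = R_f + β_L × MRP = 1.07% + 2.3910 × 8.87% = 22.28%

22.28%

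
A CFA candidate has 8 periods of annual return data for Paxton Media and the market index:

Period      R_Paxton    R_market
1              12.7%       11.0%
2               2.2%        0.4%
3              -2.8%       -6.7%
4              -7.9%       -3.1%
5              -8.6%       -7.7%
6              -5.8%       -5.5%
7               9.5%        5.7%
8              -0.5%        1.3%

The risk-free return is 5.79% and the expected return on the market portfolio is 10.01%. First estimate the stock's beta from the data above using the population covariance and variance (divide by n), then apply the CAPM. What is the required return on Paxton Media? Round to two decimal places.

Mean R_i = (12.7 + 2.2 − 2.8 − 7.9 − 8.6 − 5.8 + 9.5 − 0.5) / 8 = -0.1500%
Mean R_m = (11.0 + 0.4 − 6.7 − 3.1 − 7.7 − 5.5 + 5.7 + 1.3) / 8 = -0.5750%
Σ(R_i − R̄_i)(R_m − R̄_m) = 334.7600  ⇒  Cov = 334.7600 / 8 = 41.8450
Σ(R_m − R̄_m)² = 296.7350  ⇒  Var(R_m) = 296.7350 / 8 = 37.0919
β = Cov / Var(R_m) = 41.8450 / 37.0919 = 1.1281
MRP = 10.01% − 5.79% = 4.22%
E(R) = R_f + β × MRP = 5.79% + 1.1281 × 4.22% = 10.55%

10.55%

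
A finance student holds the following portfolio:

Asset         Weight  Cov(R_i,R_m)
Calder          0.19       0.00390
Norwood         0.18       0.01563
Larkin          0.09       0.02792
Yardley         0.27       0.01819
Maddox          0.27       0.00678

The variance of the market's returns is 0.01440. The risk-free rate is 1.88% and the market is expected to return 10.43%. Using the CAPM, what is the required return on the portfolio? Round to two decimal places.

β_Calder = 0.00390 / 0.01440 = 0.2708
β_Norwood = 0.01563 / 0.01440 = 1.0854
β_Larkin = 0.02792 / 0.01440 = 1.9389
β_Yardley = 0.01819 / 0.01440 = 1.2632
β_Maddox = 0.00678 / 0.01440 = 0.4708
β_P = Σ w_i β_i = 0.19×0.2708 + 0.18×1.0854 + 0.09×1.9389 + 0.27×1.2632 + 0.27×0.4708 = 0.8895
MRP = 10.43% − 1.88% = 8.55%
E(R_P) = R_f + β_P × MRP = 1.88% + 0.8895 × 8.55% = 9.49%

9.49%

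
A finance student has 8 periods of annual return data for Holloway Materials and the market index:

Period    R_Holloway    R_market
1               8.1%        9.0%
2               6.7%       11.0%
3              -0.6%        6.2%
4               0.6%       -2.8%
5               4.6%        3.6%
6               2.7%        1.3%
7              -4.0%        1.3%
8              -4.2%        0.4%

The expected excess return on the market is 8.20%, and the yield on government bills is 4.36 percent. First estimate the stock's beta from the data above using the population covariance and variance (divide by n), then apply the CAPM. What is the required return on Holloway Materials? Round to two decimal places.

Mean R_i = (8.1 + 6.7 − 0.6 + 0.6 + 4.6 + 2.7 − 4.0 − 4.2) / 8 = 1.7375%
Mean R_m = (9.0 + 11.0 + 6.2 − 2.8 + 3.6 + 1.3 + 1.3 + 0.4) / 8 = 3.7500%
Σ(R_i − R̄_i)(R_m − R̄_m) = 102.2650  ⇒  Cov = 102.2650 / 8 = 12.7831
Σ(R_m − R̄_m)² = 152.2800  ⇒  Var(R_m) = 152.2800 / 8 = 19.0350
β = Cov / Var(R_m) = 12.7831 / 19.0350 = 0.6716
E(R) = R_f + β × MRP = 4.36% + 0.6716 × 8.20% = 9.87%

9.87%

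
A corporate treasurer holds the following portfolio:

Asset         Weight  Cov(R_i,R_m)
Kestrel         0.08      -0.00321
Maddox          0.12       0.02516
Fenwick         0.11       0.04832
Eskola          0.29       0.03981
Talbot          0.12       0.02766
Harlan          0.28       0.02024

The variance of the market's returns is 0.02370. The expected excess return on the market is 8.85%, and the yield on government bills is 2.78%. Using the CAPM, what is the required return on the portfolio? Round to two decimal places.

β_Kestrel = -0.00321 / 0.02370 = -0.1354
β_Maddox = 0.02516 / 0.02370 = 1.0616
β_Fenwick = 0.04832 / 0.02370 = 2.0388
β_Eskola = 0.03981 / 0.02370 = 1.6797
β_Talbot = 0.02766 / 0.02370 = 1.1671
β_Harlan = 0.02024 / 0.02370 = 0.8540
β_P = Σ w_i β_i = 0.08×-0.1354 + 0.12×1.0616 + 0.11×2.0388 + 0.29×1.6797 + 0.12×1.1671 + 0.28×0.8540 = 1.2071
E(R_P) = R_f + β_P × MRP = 2.78% + 1.2071 × 8.85% = 13.46%

13.46%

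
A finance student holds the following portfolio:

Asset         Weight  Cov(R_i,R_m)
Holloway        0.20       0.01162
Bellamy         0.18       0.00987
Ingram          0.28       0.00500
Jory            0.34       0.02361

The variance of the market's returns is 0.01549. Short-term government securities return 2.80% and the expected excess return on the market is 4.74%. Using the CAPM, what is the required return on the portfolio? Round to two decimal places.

β_Holloway = 0.01162 / 0.01549 = 0.7502
β_Bellamy = 0.00987 / 0.01549 = 0.6372
β_Ingram = 0.00500 / 0.01549 = 0.3228
β_Jory = 0.02361 / 0.01549 = 1.5242
β_P = Σ w_i β_i = 0.20×0.7502 + 0.18×0.6372 + 0.28×0.3228 + 0.34×1.5242 = 0.8733
E(R_P) = R_f + β_P × MRP = 2.80% + 0.8733 × 4.74% = 6.94%

6.94%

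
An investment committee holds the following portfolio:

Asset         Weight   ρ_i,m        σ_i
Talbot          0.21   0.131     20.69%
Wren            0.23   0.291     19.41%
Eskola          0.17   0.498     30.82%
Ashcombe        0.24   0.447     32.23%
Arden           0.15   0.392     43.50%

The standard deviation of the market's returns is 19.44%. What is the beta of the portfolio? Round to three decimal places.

β_Talbot = 0.131 × 20.69% / 19.44% = 0.1394
β_Wren = 0.291 × 19.41% / 19.44% = 0.2906
β_Eskola = 0.498 × 30.82% / 19.44% = 0.7895
β_Ashcombe = 0.447 × 32.23% / 19.44% = 0.7411
β_Arden = 0.392 × 43.50% / 19.44% = 0.8772
β_P = Σ w_i β_i = 0.21×0.1394 + 0.23×0.2906 + 0.17×0.7895 + 0.24×0.7411 + 0.15×0.8772 = 0.5398

0.540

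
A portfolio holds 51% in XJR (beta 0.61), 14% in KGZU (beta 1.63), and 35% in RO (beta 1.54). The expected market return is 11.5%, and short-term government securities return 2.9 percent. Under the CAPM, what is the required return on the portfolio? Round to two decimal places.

β_P = Σ w_i β_i = 0.51×0.61 + 0.14×1.63 + 0.35×1.54 = 1.0783
MRP = 11.5% − 2.9% = 8.60%
E(R_P) = R_f + β_P × MRP = 2.9% + 1.0783 × 8.6% = 12.17%

12.17%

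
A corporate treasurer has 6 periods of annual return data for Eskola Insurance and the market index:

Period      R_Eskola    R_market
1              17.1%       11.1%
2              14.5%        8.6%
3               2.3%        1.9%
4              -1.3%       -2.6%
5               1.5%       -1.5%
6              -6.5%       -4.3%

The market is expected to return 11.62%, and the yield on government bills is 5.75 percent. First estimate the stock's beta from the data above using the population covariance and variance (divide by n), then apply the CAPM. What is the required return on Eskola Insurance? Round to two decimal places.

14.21%

Mean R_i = (17.1 + 14.5 + 2.3 − 1.3 + 1.5 − 6.5) / 6 = 4.6000%
Mean R_m = (11.1 + 8.6 + 1.9 − 2.6 − 1.5 − 4.3) / 6 = 2.2000%
Σ(R_i − R̄_i)(R_m − R̄_m) = 287.2400  ⇒  Cov = 287.2400 / 6 = 47.8733
Σ(R_m − R̄_m)² = 199.2400  ⇒  Var(R_m) = 199.2400 / 6 = 33.2067
β = Cov / Var(R_m) = 47.8733 / 33.2067 = 1.4417
MRP = 11.62% − 5.75% = 5.87%
E(R) = R_f + β × MRP = 5.75% + 1.4417 × 5.87% = 14.21%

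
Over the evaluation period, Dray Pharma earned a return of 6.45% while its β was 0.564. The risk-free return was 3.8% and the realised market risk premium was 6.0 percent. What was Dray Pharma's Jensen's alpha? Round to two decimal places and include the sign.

-0.73%

CAPM benchmark = R_f + β(R_m − R_f) = 3.8% + 0.564 × 6.0% = 7.1840%
α = actual − benchmark = 6.45% − 7.1840% = -0.73%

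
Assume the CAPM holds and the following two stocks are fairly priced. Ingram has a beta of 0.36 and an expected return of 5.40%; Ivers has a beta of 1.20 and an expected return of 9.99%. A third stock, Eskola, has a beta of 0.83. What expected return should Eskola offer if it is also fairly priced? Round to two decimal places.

MRP (SML slope) = (9.99% − 5.40%) / (1.20 − 0.36) = 4.59% / 0.84 = 5.4643%
R_f (intercept) = 5.40% − 0.36 × 5.4643% = 3.4329%
E(R_Eskola) = R_f + β × MRP = 3.4329% + 0.83 × 5.4643% = 7.97%

7.97%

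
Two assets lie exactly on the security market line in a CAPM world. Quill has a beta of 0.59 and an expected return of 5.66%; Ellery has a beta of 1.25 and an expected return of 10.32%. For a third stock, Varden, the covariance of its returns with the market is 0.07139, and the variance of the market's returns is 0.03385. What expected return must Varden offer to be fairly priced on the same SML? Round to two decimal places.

16.39%

MRP = (10.32% − 5.66%) / (1.25 − 0.59) = 7.0606%
R_f = 5.66% − 0.59 × 7.0606% = 1.4942%
β_Varden = Cov / Var(R_m) = 0.07139 / 0.03385 = 2.1090
E(R_Varden) = R_f + β × MRP = 1.4942% + 2.1090 × 7.0606% = 16.39%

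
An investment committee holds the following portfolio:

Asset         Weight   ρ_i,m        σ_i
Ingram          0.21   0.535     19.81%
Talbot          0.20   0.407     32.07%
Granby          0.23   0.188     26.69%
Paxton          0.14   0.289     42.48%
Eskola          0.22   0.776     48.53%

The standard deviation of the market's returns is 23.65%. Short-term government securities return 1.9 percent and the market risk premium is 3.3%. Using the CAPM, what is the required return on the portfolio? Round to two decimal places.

β_Ingram = 0.535 × 19.81% / 23.65% = 0.4481
β_Talbot = 0.407 × 32.07% / 23.65% = 0.5519
β_Granby = 0.188 × 26.69% / 23.65% = 0.2122
β_Paxton = 0.289 × 42.48% / 23.65% = 0.5191
β_Eskola = 0.776 × 48.53% / 23.65% = 1.5924
β_P = Σ w_i β_i = 0.21×0.4481 + 0.20×0.5519 + 0.23×0.2122 + 0.14×0.5191 + 0.22×1.5924 = 0.6763
E(R_P) = R_f + β_P × MRP = 1.9% + 0.6763 × 3.3% = 4.13%

4.13%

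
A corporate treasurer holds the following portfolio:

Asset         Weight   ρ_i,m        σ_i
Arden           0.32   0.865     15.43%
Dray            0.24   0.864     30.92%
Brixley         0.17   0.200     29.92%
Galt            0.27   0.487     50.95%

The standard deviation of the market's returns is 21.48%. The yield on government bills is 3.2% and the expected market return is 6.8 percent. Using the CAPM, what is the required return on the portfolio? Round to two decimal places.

β_Arden = 0.865 × 15.43% / 21.48% = 0.6214
β_Dray = 0.864 × 30.92% / 21.48% = 1.2437
β_Brixley = 0.200 × 29.92% / 21.48% = 0.2786
β_Galt = 0.487 × 50.95% / 21.48% = 1.1552
β_P = Σ w_i β_i = 0.32×0.6214 + 0.24×1.2437 + 0.17×0.2786 + 0.27×1.1552 = 0.8566
MRP = 6.8% − 3.2% = 3.60%
E(R_P) = R_f + β_P × MRP = 3.2% + 0.8566 × 3.6% = 6.28%

6.28%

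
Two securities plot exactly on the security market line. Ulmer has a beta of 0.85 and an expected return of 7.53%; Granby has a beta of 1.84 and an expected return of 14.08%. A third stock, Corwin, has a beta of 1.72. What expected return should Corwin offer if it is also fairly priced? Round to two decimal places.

MRP (SML slope) = (14.08% − 7.53%) / (1.84 − 0.85) = 6.55% / 0.99 = 6.6162%
R_f (intercept) = 7.53% − 0.85 × 6.6162% = 1.9062%
E(R_Corwin) = R_f + β × MRP = 1.9062% + 1.72 × 6.6162% = 13.29%

13.29%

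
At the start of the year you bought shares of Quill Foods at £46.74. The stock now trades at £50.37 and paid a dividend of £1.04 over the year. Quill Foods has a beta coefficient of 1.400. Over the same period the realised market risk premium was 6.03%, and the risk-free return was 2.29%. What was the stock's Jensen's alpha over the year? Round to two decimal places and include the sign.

-0.74%

Realised HPR = (P1 + D1 − P0) / P0 = (50.37 + 1.04 − 46.74) / 46.74 = 4.67 / 46.74 = 9.9914%
CAPM required = R_f + β·MRP = 2.29% + 1.400 × 6.03% = 10.73200%
α = realised − required = 9.9914% − 10.73200% = -0.74%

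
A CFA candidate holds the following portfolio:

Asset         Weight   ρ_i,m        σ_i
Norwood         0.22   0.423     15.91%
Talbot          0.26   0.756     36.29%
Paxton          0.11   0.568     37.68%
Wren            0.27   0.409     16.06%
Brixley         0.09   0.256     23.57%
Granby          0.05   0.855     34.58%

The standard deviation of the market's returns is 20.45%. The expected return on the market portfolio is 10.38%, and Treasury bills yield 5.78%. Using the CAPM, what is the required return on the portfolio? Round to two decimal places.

9.10%

β_Norwood = 0.423 × 15.91% / 20.45% = 0.3291
β_Talbot = 0.756 × 36.29% / 20.45% = 1.3416
β_Paxton = 0.568 × 37.68% / 20.45% = 1.0466
β_Wren = 0.409 × 16.06% / 20.45% = 0.3212
β_Brixley = 0.256 × 23.57% / 20.45% = 0.2951
β_Granby = 0.855 × 34.58% / 20.45% = 1.4458
β_P = Σ w_i β_i = 0.22×0.3291 + 0.26×1.3416 + 0.11×1.0466 + 0.27×0.3212 + 0.09×0.2951 + 0.05×1.4458 = 0.7219
MRP = 10.38% − 5.78% = 4.60%
E(R_P) = R_f + β_P × MRP = 5.78% + 0.7219 × 4.60% = 9.10%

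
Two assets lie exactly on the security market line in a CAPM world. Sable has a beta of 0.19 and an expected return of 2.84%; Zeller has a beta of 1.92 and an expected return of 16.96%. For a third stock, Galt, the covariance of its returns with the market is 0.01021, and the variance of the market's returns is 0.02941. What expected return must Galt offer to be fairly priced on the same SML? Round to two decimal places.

MRP = (16.96% − 2.84%) / (1.92 − 0.19) = 8.1618%
R_f = 2.84% − 0.19 × 8.1618% = 1.2893%
β_Galt = Cov / Var(R_m) = 0.01021 / 0.02941 = 0.3472
E(R_Galt) = R_f + β × MRP = 1.2893% + 0.3472 × 8.1618% = 4.12%

4.12%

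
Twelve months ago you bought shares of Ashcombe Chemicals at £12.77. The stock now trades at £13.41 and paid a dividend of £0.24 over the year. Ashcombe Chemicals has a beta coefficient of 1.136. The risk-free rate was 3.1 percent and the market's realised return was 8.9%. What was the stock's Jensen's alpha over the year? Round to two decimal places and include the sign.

Realised HPR = (P1 + D1 − P0) / P0 = (13.41 + 0.24 − 12.77) / 12.77 = 0.88 / 12.77 = 6.8912%
MRP = 8.9% − 3.1% = 5.80%
CAPM required = R_f + β·MRP = 3.1% + 1.136 × 5.8% = 9.6888%
α = realised − required = 6.8912% − 9.6888% = -2.80%

-2.80%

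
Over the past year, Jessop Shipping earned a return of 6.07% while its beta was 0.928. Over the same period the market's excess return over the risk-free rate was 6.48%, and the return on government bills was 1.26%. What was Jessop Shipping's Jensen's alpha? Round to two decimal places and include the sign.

CAPM benchmark = R_f + β(R_m − R_f) = 1.26% + 0.928 × 6.48% = 7.27344%
α = actual − benchmark = 6.07% − 7.27344% = -1.20%

-1.20%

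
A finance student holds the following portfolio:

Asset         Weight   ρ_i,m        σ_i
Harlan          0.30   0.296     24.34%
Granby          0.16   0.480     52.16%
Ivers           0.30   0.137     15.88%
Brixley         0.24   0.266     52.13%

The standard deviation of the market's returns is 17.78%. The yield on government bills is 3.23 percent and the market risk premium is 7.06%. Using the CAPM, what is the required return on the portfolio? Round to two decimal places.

7.26%

β_Harlan = 0.296 × 24.34% / 17.78% = 0.4052
β_Granby = 0.480 × 52.16% / 17.78% = 1.4081
β_Ivers = 0.137 × 15.88% / 17.78% = 0.1224
β_Brixley = 0.266 × 52.13% / 17.78% = 0.7799
β_P = Σ w_i β_i = 0.30×0.4052 + 0.16×1.4081 + 0.30×0.1224 + 0.24×0.7799 = 0.5708
E(R_P) = R_f + β_P × MRP = 3.23% + 0.5708 × 7.06% = 7.26%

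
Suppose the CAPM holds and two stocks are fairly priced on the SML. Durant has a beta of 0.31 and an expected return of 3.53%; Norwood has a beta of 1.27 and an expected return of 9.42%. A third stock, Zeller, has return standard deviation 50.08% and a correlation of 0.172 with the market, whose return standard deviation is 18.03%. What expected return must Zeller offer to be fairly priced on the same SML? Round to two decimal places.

MRP = (9.42% − 3.53%) / (1.27 − 0.31) = 6.1354%
R_f = 3.53% − 0.31 × 6.1354% = 1.6280%
β_Zeller = ρ·σ_i/σ_m = 0.172 × 50.08 / 18.03 = 0.4777
E(R_Zeller) = R_f + β × MRP = 1.6280% + 0.4777 × 6.1354% = 4.56%

4.56%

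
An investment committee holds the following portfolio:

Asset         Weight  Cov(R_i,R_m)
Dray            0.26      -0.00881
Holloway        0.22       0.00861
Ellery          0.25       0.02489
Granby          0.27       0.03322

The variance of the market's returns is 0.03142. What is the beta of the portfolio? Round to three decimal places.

0.471

β_Dray = -0.00881 / 0.03142 = -0.2804
β_Holloway = 0.00861 / 0.03142 = 0.2740
β_Ellery = 0.02489 / 0.03142 = 0.7922
β_Granby = 0.03322 / 0.03142 = 1.0573
β_P = Σ w_i β_i = 0.26×-0.2804 + 0.22×0.2740 + 0.25×0.7922 + 0.27×1.0573 = 0.4709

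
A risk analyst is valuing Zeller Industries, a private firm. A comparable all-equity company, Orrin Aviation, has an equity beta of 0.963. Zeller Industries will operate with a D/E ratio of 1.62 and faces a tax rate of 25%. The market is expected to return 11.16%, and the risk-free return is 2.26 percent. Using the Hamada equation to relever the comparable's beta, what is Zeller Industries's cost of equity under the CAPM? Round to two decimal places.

21.24%

β_L = β_U × [1 + (1 − t)(D/E)] = 0.963 × [1 + (1 − 0.25) × 1.62]
    = 0.963 × [1 + 0.75 × 1.62] = 0.963 × 2.2150 = 2.1330
MRP = 11.16% − 2.26% = 8.90%
E(R) = R_f + β_L × MRP = 2.26% + 2.1330 × 8.90% = 21.24%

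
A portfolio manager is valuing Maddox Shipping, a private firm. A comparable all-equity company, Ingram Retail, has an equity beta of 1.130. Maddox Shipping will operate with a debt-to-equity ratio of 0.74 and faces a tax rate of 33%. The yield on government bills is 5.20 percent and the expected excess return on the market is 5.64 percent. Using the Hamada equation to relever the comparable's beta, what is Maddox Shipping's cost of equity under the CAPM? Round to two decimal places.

β_L = β_U × [1 + (1 − t)(D/E)] = 1.130 × [1 + (1 − 0.33) × 0.74]
    = 1.130 × [1 + 0.67 × 0.74] = 1.130 × 1.4958 = 1.6903
E(R) = R_f + β_L × MRP = 5.20% + 1.6903 × 5.64% = 14.73%

14.73%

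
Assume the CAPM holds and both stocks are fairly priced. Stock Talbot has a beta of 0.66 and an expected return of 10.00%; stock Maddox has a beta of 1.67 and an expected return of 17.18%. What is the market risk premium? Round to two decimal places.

Both satisfy E(R) = R_f + β·MRP, so the slope of the SML is
MRP = (17.18% − 10.00%) / (1.67 − 0.66) = 7.18% / 1.01 = 7.1089%

7.11%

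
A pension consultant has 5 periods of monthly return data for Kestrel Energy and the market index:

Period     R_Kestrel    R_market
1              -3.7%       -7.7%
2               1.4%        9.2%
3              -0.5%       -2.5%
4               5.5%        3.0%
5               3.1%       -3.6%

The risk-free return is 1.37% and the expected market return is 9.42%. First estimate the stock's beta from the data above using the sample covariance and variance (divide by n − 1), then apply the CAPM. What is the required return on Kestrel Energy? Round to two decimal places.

Mean R_i = (-3.7 + 1.4 − 0.5 + 5.5 + 3.1) / 5 = 1.1600%
Mean R_m = (-7.7 + 9.2 − 2.5 + 3.0 − 3.6) / 5 = -0.3200%
Σ(R_i − R̄_i)(R_m − R̄_m) = 49.8160  ⇒  Cov = 49.8160 / 4 = 12.4540
Σ(R_m − R̄_m)² = 171.6280  ⇒  Var(R_m) = 171.6280 / 4 = 42.9070
β = Cov / Var(R_m) = 12.4540 / 42.9070 = 0.2903
MRP = 9.42% − 1.37% = 8.05%
E(R) = R_f + β × MRP = 1.37% + 0.2903 × 8.05% = 3.71%

3.71%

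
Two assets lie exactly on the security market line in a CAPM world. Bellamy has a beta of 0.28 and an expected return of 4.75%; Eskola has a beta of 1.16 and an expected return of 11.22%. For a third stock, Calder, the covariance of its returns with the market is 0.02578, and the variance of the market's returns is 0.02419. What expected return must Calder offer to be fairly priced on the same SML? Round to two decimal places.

MRP = (11.22% − 4.75%) / (1.16 − 0.28) = 7.3523%
R_f = 4.75% − 0.28 × 7.3523% = 2.6914%
β_Calder = Cov / Var(R_m) = 0.02578 / 0.02419 = 1.0657
E(R_Calder) = R_f + β × MRP = 2.6914% + 1.0657 × 7.3523% = 10.53%

10.53%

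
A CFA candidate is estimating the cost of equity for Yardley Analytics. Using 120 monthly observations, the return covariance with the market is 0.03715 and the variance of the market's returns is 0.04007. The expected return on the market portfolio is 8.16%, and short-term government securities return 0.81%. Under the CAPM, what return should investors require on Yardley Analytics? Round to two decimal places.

7.62%

β = Cov(R_i, R_m) / Var(R_m) = 0.03715 / 0.04007 = 0.9271
MRP = 8.16% − 0.81% = 7.35%
E(R) = R_f + β × MRP = 0.81% + 0.9271 × 7.35% = 7.62%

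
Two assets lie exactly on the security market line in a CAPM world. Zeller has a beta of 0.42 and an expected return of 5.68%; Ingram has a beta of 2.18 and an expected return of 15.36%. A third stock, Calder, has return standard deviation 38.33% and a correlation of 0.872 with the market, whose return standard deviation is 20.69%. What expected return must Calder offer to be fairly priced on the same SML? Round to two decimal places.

12.26%

MRP = (15.36% − 5.68%) / (2.18 − 0.42) = 5.5000%
R_f = 5.68% − 0.42 × 5.5000% = 3.3700%
β_Calder = ρ·σ_i/σ_m = 0.872 × 38.33 / 20.69 = 1.6155
E(R_Calder) = R_f + β × MRP = 3.3700% + 1.6155 × 5.5000% = 12.26%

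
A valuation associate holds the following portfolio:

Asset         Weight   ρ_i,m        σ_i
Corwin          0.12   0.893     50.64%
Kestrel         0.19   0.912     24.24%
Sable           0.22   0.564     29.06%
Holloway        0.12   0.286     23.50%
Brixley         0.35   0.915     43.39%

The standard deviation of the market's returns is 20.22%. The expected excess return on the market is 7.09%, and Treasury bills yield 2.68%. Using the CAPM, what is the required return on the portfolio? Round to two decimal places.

12.48%

β_Corwin = 0.893 × 50.64% / 20.22% = 2.2365
β_Kestrel = 0.912 × 24.24% / 20.22% = 1.0933
β_Sable = 0.564 × 29.06% / 20.22% = 0.8106
β_Holloway = 0.286 × 23.50% / 20.22% = 0.3324
β_Brixley = 0.915 × 43.39% / 20.22% = 1.9635
β_P = Σ w_i β_i = 0.12×2.2365 + 0.19×1.0933 + 0.22×0.8106 + 0.12×0.3324 + 0.35×1.9635 = 1.3816
E(R_P) = R_f + β_P × MRP = 2.68% + 1.3816 × 7.09% = 12.48%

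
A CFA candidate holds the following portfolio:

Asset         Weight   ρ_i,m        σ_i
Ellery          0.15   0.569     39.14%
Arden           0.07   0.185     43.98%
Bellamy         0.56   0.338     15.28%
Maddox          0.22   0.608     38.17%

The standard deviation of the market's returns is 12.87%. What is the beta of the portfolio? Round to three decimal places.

0.925

β_Ellery = 0.569 × 39.14% / 12.87% = 1.7304
β_Arden = 0.185 × 43.98% / 12.87% = 0.6322
β_Bellamy = 0.338 × 15.28% / 12.87% = 0.4013
β_Maddox = 0.608 × 38.17% / 12.87% = 1.8032
β_P = Σ w_i β_i = 0.15×1.7304 + 0.07×0.6322 + 0.56×0.4013 + 0.22×1.8032 = 0.9252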